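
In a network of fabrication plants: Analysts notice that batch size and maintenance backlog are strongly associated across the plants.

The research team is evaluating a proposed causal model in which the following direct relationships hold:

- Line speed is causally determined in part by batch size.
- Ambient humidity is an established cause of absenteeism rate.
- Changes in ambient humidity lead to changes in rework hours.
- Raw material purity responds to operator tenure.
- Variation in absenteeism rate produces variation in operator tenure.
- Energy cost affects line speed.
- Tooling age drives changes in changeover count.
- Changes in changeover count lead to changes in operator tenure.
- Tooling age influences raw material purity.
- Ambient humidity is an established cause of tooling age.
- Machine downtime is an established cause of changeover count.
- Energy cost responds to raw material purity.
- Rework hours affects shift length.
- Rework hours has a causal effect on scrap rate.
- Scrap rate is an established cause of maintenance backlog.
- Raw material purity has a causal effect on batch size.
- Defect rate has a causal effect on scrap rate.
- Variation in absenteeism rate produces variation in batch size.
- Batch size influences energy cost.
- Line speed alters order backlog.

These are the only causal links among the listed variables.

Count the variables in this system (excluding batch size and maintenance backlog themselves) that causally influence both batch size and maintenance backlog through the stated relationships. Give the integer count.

The common causes are: ambient humidity (to batch size via ambient humidity → absenteeism rate → batch size; to maintenance backlog via ambient humidity → rework hours → scrap rate → maintenance backlog).
Every other variable lacks a causal path to at least one of batch size and maintenance backlog.

1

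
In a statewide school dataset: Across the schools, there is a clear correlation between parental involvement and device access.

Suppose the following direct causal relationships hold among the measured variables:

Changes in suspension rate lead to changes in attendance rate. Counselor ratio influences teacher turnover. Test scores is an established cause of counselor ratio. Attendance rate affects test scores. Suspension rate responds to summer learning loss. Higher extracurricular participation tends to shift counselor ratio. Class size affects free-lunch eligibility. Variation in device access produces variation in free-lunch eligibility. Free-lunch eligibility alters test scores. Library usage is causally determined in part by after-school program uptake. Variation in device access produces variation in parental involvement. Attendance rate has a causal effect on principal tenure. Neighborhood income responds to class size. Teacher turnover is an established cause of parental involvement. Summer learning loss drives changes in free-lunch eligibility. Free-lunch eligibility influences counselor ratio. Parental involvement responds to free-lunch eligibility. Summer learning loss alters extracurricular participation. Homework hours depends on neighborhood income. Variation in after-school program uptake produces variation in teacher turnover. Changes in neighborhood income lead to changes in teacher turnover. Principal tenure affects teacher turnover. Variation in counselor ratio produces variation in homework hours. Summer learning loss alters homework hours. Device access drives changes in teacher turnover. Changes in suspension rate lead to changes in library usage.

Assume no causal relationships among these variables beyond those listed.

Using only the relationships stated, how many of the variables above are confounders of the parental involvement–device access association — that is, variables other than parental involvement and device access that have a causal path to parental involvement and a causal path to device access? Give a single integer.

0

No listed variable has a causal path to both parental involvement and device access, so there are no common causes.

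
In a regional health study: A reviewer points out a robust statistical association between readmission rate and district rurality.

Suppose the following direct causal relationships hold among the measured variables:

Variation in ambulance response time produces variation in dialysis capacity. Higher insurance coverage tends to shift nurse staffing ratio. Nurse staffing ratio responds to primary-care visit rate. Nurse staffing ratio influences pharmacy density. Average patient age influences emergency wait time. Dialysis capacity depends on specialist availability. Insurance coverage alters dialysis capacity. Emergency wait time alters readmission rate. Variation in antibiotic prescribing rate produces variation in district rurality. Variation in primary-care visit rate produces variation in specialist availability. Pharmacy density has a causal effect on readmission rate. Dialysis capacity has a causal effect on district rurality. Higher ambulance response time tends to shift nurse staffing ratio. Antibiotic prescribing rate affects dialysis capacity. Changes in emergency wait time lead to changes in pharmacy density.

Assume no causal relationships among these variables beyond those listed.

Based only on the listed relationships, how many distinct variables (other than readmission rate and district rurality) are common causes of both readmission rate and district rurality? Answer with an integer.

3

The common causes are: ambulance response time (to readmission rate via ambulance response time → nurse staffing ratio → pharmacy density → readmission rate; to district rurality via ambulance response time → dialysis capacity → district rurality); insurance coverage (to readmission rate via insurance coverage → nurse staffing ratio → pharmacy density → readmission rate; to district rurality via insurance coverage → dialysis capacity → district rurality); primary-care visit rate (to readmission rate via primary-care visit rate → nurse staffing ratio → pharmacy density → readmission rate; to district rurality via primary-care visit rate → specialist availability → dialysis capacity → district rurality).
Every other variable lacks a causal path to at least one of readmission rate and district rurality.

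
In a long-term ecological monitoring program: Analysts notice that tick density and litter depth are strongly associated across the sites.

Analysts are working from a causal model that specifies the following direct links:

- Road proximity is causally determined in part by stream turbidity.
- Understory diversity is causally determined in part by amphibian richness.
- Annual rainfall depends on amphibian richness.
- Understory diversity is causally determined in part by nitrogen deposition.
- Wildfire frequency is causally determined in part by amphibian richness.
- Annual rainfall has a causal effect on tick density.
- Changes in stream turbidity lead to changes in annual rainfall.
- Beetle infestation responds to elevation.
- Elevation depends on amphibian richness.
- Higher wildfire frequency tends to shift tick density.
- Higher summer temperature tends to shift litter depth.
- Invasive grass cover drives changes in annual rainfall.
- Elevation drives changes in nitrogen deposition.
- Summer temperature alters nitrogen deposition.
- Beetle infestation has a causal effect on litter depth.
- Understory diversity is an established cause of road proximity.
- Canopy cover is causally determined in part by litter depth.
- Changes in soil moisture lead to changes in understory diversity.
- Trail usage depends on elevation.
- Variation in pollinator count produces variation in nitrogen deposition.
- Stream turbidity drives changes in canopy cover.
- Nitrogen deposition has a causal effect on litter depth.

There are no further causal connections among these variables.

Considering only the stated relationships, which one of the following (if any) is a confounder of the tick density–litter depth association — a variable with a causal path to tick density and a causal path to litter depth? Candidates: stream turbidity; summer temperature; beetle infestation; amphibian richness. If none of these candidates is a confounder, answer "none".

amphibian richness

Amphibian richness causes tick density (amphibian richness → annual rainfall → tick density) and also causes litter depth (amphibian richness → elevation → beetle infestation → litter depth); it is a common cause of both.
Each of the other candidates lacks a causal path to at least one of tick density and litter depth, so they do not confound the relationship.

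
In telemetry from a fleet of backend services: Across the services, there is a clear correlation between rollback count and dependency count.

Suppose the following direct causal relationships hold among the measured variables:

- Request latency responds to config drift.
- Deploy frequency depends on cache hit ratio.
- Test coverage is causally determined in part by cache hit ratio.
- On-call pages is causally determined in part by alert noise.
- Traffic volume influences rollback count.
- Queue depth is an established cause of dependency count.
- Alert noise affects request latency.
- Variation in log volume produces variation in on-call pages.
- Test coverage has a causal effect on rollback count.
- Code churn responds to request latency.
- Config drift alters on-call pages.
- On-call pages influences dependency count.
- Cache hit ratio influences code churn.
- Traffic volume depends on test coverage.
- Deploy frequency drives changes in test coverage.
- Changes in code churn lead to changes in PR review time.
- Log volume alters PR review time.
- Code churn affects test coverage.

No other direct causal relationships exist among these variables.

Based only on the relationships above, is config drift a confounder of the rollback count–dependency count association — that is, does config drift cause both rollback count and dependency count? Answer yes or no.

yes

Config drift has a causal path to rollback count (config drift → request latency → code churn → test coverage → rollback count) and to dependency count (config drift → on-call pages → dependency count), so it is a common cause of both — a confounder.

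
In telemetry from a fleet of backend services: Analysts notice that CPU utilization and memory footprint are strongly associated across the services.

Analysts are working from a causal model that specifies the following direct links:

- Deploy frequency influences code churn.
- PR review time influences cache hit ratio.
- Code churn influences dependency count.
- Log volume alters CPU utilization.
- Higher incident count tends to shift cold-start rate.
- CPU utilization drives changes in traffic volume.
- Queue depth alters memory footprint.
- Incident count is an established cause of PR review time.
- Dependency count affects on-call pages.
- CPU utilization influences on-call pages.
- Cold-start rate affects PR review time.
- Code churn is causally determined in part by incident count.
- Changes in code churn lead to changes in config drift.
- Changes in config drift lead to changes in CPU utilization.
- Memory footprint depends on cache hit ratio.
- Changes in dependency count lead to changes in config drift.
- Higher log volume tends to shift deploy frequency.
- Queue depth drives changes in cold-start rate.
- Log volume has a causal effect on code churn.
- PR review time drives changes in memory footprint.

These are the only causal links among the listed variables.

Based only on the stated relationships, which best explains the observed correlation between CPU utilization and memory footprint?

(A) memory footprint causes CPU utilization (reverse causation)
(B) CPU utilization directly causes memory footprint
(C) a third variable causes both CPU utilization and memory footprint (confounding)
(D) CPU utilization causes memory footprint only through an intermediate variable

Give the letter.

C

Incident count causes CPU utilization (incident count → code churn → config drift → CPU utilization) and memory footprint (incident count → PR review time → memory footprint) — a common cause creating the correlation.
There is no stated path from CPU utilization to memory footprint or from memory footprint to CPU utilization, so neither direct nor reverse causation applies.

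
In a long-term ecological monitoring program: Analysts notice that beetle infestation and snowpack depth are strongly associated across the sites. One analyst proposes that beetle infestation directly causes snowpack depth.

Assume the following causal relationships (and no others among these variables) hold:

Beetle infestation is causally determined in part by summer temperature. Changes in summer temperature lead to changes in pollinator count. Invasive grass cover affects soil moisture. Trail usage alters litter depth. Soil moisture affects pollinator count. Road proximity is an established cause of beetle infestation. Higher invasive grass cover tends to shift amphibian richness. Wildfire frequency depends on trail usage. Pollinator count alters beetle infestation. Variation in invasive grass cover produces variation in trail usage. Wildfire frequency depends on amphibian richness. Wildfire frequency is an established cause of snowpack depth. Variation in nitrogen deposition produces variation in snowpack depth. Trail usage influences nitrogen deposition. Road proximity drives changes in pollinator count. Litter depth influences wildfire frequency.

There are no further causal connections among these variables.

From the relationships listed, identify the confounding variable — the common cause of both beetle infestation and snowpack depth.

invasive grass cover

Invasive grass cover has a causal path to beetle infestation (invasive grass cover → soil moisture → pollinator count → beetle infestation) and a separate causal path to snowpack depth (invasive grass cover → amphibian richness → wildfire frequency → snowpack depth), so it is a common cause of both.
No stated relationship gives beetle infestation a causal route to snowpack depth, so the correlation is explained by the shared upstream cause rather than a direct effect.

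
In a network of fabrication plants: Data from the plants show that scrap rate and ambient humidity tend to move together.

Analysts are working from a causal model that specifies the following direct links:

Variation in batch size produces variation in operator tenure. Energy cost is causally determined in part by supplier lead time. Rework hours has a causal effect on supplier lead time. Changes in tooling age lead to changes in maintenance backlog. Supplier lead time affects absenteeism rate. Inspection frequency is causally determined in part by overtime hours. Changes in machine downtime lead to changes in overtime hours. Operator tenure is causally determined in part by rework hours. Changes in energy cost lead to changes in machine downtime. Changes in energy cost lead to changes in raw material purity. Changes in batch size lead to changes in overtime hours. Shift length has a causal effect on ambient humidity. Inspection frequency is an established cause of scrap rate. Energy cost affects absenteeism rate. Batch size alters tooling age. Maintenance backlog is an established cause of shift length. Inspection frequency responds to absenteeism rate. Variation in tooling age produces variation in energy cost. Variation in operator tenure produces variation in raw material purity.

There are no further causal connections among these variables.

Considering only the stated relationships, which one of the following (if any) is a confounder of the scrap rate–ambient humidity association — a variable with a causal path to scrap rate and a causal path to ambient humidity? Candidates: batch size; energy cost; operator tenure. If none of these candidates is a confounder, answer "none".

batch size

Batch size causes scrap rate (batch size → overtime hours → inspection frequency → scrap rate) and also causes ambient humidity (batch size → tooling age → maintenance backlog → shift length → ambient humidity); it is a common cause of both.
Each of the other candidates lacks a causal path to at least one of scrap rate and ambient humidity, so they do not confound the relationship.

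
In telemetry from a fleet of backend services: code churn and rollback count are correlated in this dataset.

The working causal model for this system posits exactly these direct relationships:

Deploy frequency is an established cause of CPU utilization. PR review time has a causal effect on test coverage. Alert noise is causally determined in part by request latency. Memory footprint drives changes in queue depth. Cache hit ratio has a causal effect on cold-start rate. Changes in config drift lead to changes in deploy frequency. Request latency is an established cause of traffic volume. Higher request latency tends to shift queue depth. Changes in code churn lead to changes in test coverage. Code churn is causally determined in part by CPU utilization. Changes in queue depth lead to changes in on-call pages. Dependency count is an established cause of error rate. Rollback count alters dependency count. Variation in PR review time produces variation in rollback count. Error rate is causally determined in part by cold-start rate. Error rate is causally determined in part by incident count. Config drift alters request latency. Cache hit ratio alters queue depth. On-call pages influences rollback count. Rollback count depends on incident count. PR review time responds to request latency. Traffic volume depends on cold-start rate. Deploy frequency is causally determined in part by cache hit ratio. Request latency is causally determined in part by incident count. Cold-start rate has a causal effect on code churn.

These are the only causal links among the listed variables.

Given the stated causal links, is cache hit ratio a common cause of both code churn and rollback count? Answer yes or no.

yes

Cache hit ratio has a causal path to code churn (cache hit ratio → cold-start rate → code churn) and to rollback count (cache hit ratio → queue depth → on-call pages → rollback count), so it is a common cause of both — a confounder.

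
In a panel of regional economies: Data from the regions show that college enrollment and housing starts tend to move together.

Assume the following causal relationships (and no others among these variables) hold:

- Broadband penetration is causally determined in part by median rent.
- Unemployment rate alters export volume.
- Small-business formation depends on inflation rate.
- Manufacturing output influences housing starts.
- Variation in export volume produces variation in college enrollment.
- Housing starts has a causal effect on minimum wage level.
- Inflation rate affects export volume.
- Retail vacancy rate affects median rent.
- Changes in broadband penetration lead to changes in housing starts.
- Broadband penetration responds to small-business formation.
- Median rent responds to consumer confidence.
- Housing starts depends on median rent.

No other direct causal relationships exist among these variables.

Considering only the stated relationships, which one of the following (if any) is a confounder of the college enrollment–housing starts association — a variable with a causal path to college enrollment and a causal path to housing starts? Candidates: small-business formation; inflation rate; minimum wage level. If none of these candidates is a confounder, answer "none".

inflation rate

Inflation rate causes college enrollment (inflation rate → export volume → college enrollment) and also causes housing starts (inflation rate → small-business formation → broadband penetration → housing starts); it is a common cause of both.
Each of the other candidates lacks a causal path to at least one of college enrollment and housing starts, so they do not confound the relationship.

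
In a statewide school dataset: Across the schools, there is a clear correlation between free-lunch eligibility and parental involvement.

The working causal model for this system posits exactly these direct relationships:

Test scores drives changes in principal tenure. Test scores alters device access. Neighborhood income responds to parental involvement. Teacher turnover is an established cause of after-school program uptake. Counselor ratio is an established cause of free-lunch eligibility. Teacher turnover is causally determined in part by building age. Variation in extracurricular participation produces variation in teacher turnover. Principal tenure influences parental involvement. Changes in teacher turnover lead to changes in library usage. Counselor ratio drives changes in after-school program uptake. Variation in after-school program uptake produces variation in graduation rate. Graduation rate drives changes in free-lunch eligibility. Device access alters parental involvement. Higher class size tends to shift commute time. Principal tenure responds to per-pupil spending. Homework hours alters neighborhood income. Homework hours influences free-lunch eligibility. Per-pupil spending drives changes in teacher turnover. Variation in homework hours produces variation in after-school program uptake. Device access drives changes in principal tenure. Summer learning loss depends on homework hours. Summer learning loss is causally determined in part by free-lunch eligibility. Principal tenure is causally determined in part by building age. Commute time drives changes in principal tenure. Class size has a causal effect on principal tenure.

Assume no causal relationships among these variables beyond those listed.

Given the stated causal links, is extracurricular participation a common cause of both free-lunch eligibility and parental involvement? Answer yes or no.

Extracurricular participation has no stated causal path to parental involvement. A confounder must cause both variables, so extracurricular participation does not qualify.

no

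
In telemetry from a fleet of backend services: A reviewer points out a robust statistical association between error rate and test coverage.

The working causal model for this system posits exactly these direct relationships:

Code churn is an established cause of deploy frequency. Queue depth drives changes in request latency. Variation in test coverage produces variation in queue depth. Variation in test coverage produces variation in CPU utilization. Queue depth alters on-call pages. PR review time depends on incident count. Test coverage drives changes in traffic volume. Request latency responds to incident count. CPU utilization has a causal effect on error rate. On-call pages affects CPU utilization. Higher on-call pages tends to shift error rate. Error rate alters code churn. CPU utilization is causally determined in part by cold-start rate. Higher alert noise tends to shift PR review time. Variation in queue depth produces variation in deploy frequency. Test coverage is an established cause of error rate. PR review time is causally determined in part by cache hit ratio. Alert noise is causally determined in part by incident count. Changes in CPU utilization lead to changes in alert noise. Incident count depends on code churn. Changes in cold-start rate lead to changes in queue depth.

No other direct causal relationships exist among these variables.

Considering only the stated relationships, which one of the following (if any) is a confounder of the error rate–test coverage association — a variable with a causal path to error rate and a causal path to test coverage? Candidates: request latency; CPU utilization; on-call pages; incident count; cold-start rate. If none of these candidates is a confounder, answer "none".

none

None of the listed candidates has causal paths to both error rate and test coverage in the stated relationships, so none is a common cause.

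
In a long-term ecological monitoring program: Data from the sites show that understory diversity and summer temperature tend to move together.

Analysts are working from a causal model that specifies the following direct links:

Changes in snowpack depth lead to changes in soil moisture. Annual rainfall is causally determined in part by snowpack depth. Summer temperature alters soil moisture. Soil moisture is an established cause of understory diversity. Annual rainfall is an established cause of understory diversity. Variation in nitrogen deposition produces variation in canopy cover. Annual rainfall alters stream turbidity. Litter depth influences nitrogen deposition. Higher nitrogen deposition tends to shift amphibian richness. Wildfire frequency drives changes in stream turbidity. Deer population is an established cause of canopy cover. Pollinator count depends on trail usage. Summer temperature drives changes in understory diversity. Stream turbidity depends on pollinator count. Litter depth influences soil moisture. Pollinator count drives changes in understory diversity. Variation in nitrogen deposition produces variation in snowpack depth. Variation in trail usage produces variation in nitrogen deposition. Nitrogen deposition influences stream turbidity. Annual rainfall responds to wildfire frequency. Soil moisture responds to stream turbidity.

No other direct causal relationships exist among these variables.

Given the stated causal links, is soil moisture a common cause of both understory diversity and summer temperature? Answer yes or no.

Soil moisture has no stated causal path to summer temperature. A confounder must cause both variables, so soil moisture does not qualify.

no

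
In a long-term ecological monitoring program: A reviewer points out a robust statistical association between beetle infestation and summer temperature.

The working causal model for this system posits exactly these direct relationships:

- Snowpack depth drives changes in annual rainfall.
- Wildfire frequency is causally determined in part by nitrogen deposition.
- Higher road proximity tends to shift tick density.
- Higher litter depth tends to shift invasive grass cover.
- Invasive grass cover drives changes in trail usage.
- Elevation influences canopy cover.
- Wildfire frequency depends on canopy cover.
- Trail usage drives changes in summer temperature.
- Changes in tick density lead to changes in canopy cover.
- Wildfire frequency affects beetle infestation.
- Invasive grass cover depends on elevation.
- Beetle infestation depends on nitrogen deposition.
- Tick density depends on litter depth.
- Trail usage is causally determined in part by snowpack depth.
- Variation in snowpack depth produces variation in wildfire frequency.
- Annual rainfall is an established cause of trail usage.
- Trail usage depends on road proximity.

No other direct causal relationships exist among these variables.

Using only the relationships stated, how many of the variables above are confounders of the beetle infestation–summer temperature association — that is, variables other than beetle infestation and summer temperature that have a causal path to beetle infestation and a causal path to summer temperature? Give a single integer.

The common causes are: elevation (to beetle infestation via elevation → canopy cover → wildfire frequency → beetle infestation; to summer temperature via elevation → invasive grass cover → trail usage → summer temperature); litter depth (to beetle infestation via litter depth → tick density → canopy cover → wildfire frequency → beetle infestation; to summer temperature via litter depth → invasive grass cover → trail usage → summer temperature); road proximity (to beetle infestation via road proximity → tick density → canopy cover → wildfire frequency → beetle infestation; to summer temperature via road proximity → trail usage → summer temperature); snowpack depth (to beetle infestation via snowpack depth → wildfire frequency → beetle infestation; to summer temperature via snowpack depth → trail usage → summer temperature).
Every other variable lacks a causal path to at least one of beetle infestation and summer temperature.

4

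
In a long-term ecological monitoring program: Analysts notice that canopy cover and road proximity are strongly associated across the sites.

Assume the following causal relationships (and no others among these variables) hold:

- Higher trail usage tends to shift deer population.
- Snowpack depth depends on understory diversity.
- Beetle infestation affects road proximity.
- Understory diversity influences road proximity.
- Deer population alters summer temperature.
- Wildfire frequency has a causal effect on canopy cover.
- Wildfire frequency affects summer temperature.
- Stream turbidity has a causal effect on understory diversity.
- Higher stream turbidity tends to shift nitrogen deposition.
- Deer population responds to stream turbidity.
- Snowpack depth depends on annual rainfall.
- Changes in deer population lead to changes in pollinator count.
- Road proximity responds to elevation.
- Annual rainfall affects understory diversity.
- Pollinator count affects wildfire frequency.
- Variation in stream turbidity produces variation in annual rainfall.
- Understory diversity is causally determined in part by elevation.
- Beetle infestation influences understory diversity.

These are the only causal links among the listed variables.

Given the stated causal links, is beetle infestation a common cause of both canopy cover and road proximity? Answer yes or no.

Beetle infestation has no stated causal path to canopy cover. A confounder must cause both variables, so beetle infestation does not qualify.

no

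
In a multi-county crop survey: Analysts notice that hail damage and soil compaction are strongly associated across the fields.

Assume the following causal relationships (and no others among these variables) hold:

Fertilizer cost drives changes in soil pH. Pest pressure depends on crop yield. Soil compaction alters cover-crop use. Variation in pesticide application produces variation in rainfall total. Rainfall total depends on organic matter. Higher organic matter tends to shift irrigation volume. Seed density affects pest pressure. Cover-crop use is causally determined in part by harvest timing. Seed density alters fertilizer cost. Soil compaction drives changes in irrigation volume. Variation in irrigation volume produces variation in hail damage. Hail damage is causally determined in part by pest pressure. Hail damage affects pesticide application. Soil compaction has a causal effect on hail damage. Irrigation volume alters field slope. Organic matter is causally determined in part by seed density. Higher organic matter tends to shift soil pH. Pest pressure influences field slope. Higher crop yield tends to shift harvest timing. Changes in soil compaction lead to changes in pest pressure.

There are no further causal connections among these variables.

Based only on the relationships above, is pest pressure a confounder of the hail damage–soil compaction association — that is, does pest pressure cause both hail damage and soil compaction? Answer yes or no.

Pest pressure has no stated causal path to soil compaction. A confounder must cause both variables, so pest pressure does not qualify.

no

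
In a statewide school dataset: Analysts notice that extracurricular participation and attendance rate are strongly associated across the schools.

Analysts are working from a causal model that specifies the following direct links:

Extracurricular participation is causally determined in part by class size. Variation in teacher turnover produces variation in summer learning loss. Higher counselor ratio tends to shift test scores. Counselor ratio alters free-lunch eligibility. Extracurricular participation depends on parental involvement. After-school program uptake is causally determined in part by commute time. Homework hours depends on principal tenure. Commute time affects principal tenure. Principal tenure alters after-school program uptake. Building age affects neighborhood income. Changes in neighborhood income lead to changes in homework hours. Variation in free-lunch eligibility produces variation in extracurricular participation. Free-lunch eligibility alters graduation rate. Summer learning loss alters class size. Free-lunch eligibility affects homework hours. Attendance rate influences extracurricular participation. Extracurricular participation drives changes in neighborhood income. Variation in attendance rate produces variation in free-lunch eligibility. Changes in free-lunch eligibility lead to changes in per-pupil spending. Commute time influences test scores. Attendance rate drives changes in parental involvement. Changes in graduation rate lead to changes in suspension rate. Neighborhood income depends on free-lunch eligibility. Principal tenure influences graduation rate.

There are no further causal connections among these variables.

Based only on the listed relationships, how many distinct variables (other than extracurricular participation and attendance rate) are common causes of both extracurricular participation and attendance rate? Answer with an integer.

0

No listed variable has a causal path to both extracurricular participation and attendance rate, so there are no common causes.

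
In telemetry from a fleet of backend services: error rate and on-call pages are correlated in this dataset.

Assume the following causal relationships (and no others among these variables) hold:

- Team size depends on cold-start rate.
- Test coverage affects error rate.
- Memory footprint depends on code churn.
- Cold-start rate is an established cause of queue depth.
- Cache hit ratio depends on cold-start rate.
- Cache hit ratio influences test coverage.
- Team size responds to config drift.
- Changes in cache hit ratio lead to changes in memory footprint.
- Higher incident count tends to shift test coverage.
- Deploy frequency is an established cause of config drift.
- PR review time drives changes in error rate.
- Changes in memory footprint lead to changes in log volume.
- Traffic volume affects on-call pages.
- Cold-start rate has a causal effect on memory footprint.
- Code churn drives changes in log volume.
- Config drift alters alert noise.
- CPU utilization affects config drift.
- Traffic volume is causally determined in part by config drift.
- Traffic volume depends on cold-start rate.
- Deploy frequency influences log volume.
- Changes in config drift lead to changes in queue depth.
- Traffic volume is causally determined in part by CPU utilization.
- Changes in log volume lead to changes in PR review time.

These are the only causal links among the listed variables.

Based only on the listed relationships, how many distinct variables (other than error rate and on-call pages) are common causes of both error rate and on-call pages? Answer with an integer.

The common causes are: cold-start rate (to error rate via cold-start rate → cache hit ratio → test coverage → error rate; to on-call pages via cold-start rate → traffic volume → on-call pages); deploy frequency (to error rate via deploy frequency → log volume → PR review time → error rate; to on-call pages via deploy frequency → config drift → traffic volume → on-call pages).
Every other variable lacks a causal path to at least one of error rate and on-call pages.

2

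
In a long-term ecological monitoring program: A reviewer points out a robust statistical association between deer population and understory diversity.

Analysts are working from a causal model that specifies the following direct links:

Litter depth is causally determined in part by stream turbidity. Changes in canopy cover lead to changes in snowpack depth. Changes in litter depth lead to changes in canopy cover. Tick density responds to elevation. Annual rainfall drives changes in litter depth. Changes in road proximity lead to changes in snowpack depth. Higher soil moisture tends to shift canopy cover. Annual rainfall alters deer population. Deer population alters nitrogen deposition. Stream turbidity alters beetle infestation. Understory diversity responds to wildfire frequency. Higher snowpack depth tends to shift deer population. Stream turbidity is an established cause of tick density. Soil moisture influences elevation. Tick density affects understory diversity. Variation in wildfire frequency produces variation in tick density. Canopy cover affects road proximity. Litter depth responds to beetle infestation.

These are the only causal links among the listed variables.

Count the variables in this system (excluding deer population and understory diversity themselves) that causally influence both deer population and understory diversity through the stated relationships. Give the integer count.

The common causes are: soil moisture (to deer population via soil moisture → canopy cover → snowpack depth → deer population; to understory diversity via soil moisture → elevation → tick density → understory diversity); stream turbidity (to deer population via stream turbidity → litter depth → canopy cover → snowpack depth → deer population; to understory diversity via stream turbidity → tick density → understory diversity).
Every other variable lacks a causal path to at least one of deer population and understory diversity.

2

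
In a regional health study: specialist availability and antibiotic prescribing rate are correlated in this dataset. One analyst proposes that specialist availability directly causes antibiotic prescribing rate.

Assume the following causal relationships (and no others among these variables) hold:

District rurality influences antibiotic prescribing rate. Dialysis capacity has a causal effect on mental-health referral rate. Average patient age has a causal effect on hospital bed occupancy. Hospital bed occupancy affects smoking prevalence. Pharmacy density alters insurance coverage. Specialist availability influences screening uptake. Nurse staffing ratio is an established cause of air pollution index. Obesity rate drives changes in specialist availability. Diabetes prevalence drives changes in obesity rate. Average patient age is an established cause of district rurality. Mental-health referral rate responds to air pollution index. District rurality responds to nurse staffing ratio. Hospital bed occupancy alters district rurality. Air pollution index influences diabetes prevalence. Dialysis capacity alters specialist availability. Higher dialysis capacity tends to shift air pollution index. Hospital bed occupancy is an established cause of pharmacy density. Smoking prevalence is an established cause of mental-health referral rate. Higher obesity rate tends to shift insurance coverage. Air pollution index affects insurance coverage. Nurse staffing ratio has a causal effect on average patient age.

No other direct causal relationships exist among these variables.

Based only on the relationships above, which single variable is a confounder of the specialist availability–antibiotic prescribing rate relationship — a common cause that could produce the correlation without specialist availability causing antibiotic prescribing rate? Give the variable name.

Nurse staffing ratio has a causal path to specialist availability (nurse staffing ratio → air pollution index → diabetes prevalence → obesity rate → specialist availability) and a separate causal path to antibiotic prescribing rate (nurse staffing ratio → district rurality → antibiotic prescribing rate), so it is a common cause of both.
No stated relationship gives specialist availability a causal route to antibiotic prescribing rate, so the correlation is explained by the shared upstream cause rather than a direct effect.

nurse staffing ratio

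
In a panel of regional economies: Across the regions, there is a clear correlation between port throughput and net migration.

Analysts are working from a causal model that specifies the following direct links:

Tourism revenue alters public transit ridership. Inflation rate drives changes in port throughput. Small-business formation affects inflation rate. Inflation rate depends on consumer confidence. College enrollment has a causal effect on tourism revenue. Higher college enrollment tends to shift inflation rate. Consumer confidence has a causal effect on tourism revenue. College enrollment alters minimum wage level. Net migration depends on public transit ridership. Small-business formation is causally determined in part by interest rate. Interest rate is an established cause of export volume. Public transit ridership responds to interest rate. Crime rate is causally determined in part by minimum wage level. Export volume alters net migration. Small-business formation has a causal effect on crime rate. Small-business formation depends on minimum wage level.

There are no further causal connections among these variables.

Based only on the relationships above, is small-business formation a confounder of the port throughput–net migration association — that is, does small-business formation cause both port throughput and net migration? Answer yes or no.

Small-business formation has no stated causal path to net migration. A confounder must cause both variables, so small-business formation does not qualify.

no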